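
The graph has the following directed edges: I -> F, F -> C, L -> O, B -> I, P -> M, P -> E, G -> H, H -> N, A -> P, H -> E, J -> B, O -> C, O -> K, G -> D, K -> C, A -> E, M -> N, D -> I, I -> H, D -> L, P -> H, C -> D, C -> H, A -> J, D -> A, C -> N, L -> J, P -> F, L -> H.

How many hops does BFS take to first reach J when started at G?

Level 0: G
Level 1: D, H
Level 2: A, E, I, L, N
Level 3: F, J, O, P
Level 4: B, C, K, M
J first appears at level 3.

3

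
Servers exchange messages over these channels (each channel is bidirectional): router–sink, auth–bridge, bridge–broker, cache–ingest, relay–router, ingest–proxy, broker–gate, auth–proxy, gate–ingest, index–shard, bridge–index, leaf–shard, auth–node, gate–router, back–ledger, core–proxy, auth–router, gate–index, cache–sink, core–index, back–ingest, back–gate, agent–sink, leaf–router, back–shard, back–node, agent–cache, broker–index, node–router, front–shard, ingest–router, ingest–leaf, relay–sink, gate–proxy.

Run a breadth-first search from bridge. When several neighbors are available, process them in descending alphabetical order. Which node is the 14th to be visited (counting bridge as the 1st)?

ingest

Visit bridge; enqueue index, broker, auth → queue [index, broker, auth]
Visit index; enqueue shard, gate, core → queue [broker, auth, shard, gate, core]
Visit broker → queue [auth, shard, gate, core]
Visit auth; enqueue router, proxy, node → queue [shard, gate, core, router, proxy, node]
Visit shard; enqueue leaf, front, back → queue [gate, core, router, proxy, node, leaf, front, back]
Visit gate; enqueue ingest → queue [core, router, proxy, node, leaf, front, back, ingest]
Visit core → queue [router, proxy, node, leaf, front, back, ingest]
Visit router; enqueue sink, relay → queue [proxy, node, leaf, front, back, ingest, sink, relay]
Visit proxy → queue [node, leaf, front, back, ingest, sink, relay]
Visit node → queue [leaf, front, back, ingest, sink, relay]
Visit leaf → queue [front, back, ingest, sink, relay]
Visit front → queue [back, ingest, sink, relay]
Visit back; enqueue ledger → queue [ingest, sink, relay, ledger]
Visit ingest; enqueue cache → queue [sink, relay, ledger, cache]
Visit sink; enqueue agent → queue [relay, ledger, cache, agent]
Visit relay → queue [ledger, cache, agent]
Visit ledger → queue [cache, agent]
Visit cache → queue [agent]
Visit agent → queue []

Visit order: bridge, index, broker, auth, shard, gate, core, router, proxy, node, leaf, front, back, ingest, sink, relay, ledger, cache, agent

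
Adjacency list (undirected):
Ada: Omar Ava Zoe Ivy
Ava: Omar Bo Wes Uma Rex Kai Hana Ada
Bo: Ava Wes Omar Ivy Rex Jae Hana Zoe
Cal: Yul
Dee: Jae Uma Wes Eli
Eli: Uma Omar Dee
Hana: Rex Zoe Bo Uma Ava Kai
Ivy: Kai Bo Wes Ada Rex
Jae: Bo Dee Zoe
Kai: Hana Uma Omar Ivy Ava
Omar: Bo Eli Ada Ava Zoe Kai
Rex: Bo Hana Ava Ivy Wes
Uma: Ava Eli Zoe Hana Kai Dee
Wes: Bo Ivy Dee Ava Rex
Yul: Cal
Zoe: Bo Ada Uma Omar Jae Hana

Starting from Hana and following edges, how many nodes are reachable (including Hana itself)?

BFS from Hana visits: Hana, Rex, Zoe, Bo, Uma, Ava, Kai, Ivy, Wes, Ada, Omar, Jae, Eli, Dee
Reachable nodes: 14 of 16 total.

14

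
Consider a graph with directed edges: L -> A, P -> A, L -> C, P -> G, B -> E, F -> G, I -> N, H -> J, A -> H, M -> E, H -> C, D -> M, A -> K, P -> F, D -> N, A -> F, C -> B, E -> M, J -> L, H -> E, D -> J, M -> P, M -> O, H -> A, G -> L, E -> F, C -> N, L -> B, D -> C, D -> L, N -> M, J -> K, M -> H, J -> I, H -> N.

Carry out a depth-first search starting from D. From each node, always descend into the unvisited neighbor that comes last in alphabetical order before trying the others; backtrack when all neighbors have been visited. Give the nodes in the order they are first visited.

Visit D
D → N
N → M
M → P
P → G
G → L
L → C
C → B
B → E
E → F
L → A
A → K
A → H
H → J
J → I
M → O

D -> N -> M -> P -> G -> L -> C -> B -> E -> F -> A -> K -> H -> J -> I -> O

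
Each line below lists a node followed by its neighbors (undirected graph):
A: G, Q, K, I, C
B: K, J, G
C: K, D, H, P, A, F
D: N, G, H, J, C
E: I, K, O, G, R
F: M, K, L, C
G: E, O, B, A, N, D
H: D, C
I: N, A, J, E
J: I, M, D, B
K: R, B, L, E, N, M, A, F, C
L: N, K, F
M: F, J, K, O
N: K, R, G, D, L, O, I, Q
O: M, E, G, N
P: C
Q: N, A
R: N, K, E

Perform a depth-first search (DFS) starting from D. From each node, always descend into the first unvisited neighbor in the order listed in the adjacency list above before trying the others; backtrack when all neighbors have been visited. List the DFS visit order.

Visit D
D → N
N → K
K → R
R → E
E → I
I → A
A → G
G → O
O → M
M → F
F → L
F → C
C → H
C → P
M → J
J → B
A → Q

D, N, K, R, E, I, A, G, O, M, F, L, C, H, P, J, B, Q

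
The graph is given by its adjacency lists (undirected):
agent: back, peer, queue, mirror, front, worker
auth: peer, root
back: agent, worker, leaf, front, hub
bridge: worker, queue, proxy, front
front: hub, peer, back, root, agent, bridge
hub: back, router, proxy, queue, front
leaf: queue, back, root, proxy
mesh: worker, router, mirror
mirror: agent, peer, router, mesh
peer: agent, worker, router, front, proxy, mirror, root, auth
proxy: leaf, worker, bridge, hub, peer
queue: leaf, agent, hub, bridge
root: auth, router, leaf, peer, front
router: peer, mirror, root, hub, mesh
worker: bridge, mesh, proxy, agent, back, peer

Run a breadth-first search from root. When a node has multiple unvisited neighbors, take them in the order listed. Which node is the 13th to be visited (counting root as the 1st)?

Visit root; enqueue auth, router, leaf, peer, front → queue [auth, router, leaf, peer, front]
Visit auth → queue [router, leaf, peer, front]
Visit router; enqueue mirror, hub, mesh → queue [leaf, peer, front, mirror, hub, mesh]
Visit leaf; enqueue queue, back, proxy → queue [peer, front, mirror, hub, mesh, queue, back, proxy]
Visit peer; enqueue agent, worker → queue [front, mirror, hub, mesh, queue, back, proxy, agent, worker]
Visit front; enqueue bridge → queue [mirror, hub, mesh, queue, back, proxy, agent, worker, bridge]
Visit mirror → queue [hub, mesh, queue, back, proxy, agent, worker, bridge]
Visit hub → queue [mesh, queue, back, proxy, agent, worker, bridge]
Visit mesh → queue [queue, back, proxy, agent, worker, bridge]
Visit queue → queue [back, proxy, agent, worker, bridge]
Visit back → queue [proxy, agent, worker, bridge]
Visit proxy → queue [agent, worker, bridge]
Visit agent → queue [worker, bridge]
Visit worker → queue [bridge]
Visit bridge → queue []

Visit order: root, auth, router, leaf, peer, front, mirror, hub, mesh, queue, back, proxy, agent, worker, bridge

agent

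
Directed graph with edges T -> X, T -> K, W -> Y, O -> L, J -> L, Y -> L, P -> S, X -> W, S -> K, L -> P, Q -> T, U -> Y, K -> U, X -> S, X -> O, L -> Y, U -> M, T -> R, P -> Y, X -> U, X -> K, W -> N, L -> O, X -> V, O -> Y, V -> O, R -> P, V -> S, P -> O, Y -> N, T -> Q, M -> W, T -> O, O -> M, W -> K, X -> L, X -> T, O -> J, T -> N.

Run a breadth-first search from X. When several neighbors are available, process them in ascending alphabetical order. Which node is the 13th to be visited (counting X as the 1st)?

Visit X; enqueue K, L, O, S, T, U, V, W → queue [K, L, O, S, T, U, V, W]
Visit K → queue [L, O, S, T, U, V, W]
Visit L; enqueue P, Y → queue [O, S, T, U, V, W, P, Y]
Visit O; enqueue J, M → queue [S, T, U, V, W, P, Y, J, M]
Visit S → queue [T, U, V, W, P, Y, J, M]
Visit T; enqueue N, Q, R → queue [U, V, W, P, Y, J, M, N, Q, R]
Visit U → queue [V, W, P, Y, J, M, N, Q, R]
Visit V → queue [W, P, Y, J, M, N, Q, R]
Visit W → queue [P, Y, J, M, N, Q, R]
Visit P → queue [Y, J, M, N, Q, R]
Visit Y → queue [J, M, N, Q, R]
Visit J → queue [M, N, Q, R]
Visit M → queue [N, Q, R]
Visit N → queue [Q, R]
Visit Q → queue [R]
Visit R → queue []

Visit order: X, K, L, O, S, T, U, V, W, P, Y, J, M, N, Q, R

M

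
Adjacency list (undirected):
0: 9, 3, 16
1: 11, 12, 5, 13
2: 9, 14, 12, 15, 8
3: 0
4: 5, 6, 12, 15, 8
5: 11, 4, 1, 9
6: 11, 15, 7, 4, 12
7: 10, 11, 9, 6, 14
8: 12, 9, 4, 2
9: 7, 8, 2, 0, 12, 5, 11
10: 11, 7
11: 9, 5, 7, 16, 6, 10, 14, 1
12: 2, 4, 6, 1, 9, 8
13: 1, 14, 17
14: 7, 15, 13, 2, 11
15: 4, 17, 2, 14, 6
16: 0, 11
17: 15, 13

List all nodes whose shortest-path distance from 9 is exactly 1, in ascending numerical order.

Level 0: 9
Level 1: 0, 2, 5, 7, 8, 11, 12
Level 2: 1, 3, 4, 6, 10, 14, 15, 16
Level 3: 13, 17

0, 2, 5, 7, 8, 11, 12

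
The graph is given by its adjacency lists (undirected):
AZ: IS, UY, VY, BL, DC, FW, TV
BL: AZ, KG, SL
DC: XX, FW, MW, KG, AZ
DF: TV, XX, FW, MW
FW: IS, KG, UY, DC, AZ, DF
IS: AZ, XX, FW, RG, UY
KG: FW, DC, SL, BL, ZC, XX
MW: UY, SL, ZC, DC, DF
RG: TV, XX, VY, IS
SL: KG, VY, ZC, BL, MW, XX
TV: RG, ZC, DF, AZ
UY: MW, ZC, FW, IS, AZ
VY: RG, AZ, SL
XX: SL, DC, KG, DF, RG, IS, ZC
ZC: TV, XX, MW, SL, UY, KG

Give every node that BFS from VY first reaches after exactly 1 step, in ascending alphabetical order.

Level 0: VY
Level 1: AZ, RG, SL
Level 2: BL, DC, FW, IS, KG, MW, TV, UY, XX, ZC
Level 3: DF

AZ, RG, SL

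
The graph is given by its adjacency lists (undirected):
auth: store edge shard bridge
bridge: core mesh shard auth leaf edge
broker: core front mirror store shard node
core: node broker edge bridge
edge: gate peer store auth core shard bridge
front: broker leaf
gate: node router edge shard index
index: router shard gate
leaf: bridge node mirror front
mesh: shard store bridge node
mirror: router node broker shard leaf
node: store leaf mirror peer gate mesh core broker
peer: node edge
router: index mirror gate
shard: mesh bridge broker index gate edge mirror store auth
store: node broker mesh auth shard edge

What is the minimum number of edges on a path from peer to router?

3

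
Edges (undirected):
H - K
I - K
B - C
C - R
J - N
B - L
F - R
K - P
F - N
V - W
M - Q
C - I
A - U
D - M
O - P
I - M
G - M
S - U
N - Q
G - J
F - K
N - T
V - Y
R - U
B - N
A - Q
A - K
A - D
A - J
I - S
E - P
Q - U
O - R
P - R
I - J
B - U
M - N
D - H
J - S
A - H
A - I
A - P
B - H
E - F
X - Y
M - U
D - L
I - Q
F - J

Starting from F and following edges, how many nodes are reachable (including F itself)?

21

BFS from F visits: F, E, J, K, N, R, P, A, G, I, S, H, B, M, Q, T, C, O, U, D, L
Reachable nodes: 21 of 25 total.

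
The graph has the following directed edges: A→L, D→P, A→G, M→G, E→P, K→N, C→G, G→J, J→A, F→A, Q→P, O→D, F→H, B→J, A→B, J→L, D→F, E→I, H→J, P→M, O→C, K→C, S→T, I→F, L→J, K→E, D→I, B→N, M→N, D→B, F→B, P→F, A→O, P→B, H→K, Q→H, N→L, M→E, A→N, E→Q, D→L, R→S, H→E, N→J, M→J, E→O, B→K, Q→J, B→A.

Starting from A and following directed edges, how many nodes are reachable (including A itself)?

BFS from A visits: A, B, G, L, N, O, J, K, C, D, E, F, I, P, Q, H, M
Reachable nodes: 17 of 20 total.

17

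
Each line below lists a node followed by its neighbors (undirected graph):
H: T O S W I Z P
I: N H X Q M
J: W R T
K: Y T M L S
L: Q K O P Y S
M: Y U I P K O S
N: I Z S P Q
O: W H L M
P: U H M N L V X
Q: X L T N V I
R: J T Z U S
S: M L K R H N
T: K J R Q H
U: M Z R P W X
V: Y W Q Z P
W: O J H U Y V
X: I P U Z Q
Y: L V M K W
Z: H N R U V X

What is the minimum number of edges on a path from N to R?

Level 0: N
Level 1: I, P, Q, S, Z
Level 2: H, K, L, M, R, T, U, V, X
Level 3: J, O, W, Y
R first appears at level 2.

2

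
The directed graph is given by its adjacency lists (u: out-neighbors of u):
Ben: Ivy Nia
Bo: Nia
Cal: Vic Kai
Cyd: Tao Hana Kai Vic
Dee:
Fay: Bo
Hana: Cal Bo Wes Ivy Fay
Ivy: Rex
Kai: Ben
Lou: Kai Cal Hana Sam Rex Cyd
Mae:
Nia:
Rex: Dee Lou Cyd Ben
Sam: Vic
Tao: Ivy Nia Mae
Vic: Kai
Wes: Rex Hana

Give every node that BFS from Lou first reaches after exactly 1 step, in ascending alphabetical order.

Cal, Cyd, Hana, Kai, Rex, Sam

Level 0: Lou
Level 1: Cal, Cyd, Hana, Kai, Rex, Sam
Level 2: Ben, Bo, Dee, Fay, Ivy, Tao, Vic, Wes
Level 3: Mae, Nia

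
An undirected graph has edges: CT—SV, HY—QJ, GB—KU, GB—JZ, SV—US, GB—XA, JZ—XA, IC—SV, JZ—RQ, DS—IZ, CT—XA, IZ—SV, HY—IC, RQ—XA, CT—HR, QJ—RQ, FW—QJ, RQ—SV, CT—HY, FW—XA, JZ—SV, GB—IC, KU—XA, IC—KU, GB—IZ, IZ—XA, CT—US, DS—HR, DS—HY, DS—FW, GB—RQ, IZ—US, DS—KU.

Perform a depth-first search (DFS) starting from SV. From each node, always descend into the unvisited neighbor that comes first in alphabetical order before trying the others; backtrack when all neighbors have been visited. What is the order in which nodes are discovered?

SV CT HR DS FW QJ HY IC GB IZ US XA JZ RQ KU

Visit SV
SV → CT
CT → HR
HR → DS
DS → FW
FW → QJ
QJ → HY
HY → IC
IC → GB
GB → IZ
IZ → US
IZ → XA
XA → JZ
JZ → RQ
XA → KU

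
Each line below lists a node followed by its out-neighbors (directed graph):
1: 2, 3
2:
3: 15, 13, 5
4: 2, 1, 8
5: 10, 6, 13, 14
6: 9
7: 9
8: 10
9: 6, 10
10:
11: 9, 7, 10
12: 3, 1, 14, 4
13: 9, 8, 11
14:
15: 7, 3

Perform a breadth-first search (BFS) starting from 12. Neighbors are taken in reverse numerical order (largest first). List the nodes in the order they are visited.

12 14 4 3 1 8 2 15 13 5 10 7 11 9 6

Visit 12; enqueue 14, 4, 3, 1 → queue [14, 4, 3, 1]
Visit 14 → queue [4, 3, 1]
Visit 4; enqueue 8, 2 → queue [3, 1, 8, 2]
Visit 3; enqueue 15, 13, 5 → queue [1, 8, 2, 15, 13, 5]
Visit 1 → queue [8, 2, 15, 13, 5]
Visit 8; enqueue 10 → queue [2, 15, 13, 5, 10]
Visit 2 → queue [15, 13, 5, 10]
Visit 15; enqueue 7 → queue [13, 5, 10, 7]
Visit 13; enqueue 11, 9 → queue [5, 10, 7, 11, 9]
Visit 5; enqueue 6 → queue [10, 7, 11, 9, 6]
Visit 10 → queue [7, 11, 9, 6]
Visit 7 → queue [11, 9, 6]
Visit 11 → queue [9, 6]
Visit 9 → queue [6]
Visit 6 → queue []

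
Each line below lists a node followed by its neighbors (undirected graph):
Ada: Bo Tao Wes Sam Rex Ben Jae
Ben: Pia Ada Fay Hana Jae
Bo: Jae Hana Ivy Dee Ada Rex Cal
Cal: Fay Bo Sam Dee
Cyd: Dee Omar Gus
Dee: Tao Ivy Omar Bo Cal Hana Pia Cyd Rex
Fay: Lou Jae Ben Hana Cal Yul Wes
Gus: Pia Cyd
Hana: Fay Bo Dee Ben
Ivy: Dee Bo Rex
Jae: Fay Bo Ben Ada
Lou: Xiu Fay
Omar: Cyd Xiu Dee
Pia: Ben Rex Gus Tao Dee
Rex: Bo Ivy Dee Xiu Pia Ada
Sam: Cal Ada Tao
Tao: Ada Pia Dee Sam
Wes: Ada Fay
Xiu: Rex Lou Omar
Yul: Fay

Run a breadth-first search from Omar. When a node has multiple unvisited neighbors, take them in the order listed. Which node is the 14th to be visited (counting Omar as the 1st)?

Ada

Visit Omar; enqueue Cyd, Xiu, Dee → queue [Cyd, Xiu, Dee]
Visit Cyd; enqueue Gus → queue [Xiu, Dee, Gus]
Visit Xiu; enqueue Rex, Lou → queue [Dee, Gus, Rex, Lou]
Visit Dee; enqueue Tao, Ivy, Bo, Cal, Hana, Pia → queue [Gus, Rex, Lou, Tao, Ivy, Bo, Cal, Hana, Pia]
Visit Gus → queue [Rex, Lou, Tao, Ivy, Bo, Cal, Hana, Pia]
Visit Rex; enqueue Ada → queue [Lou, Tao, Ivy, Bo, Cal, Hana, Pia, Ada]
Visit Lou; enqueue Fay → queue [Tao, Ivy, Bo, Cal, Hana, Pia, Ada, Fay]
Visit Tao; enqueue Sam → queue [Ivy, Bo, Cal, Hana, Pia, Ada, Fay, Sam]
Visit Ivy → queue [Bo, Cal, Hana, Pia, Ada, Fay, Sam]
Visit Bo; enqueue Jae → queue [Cal, Hana, Pia, Ada, Fay, Sam, Jae]
Visit Cal → queue [Hana, Pia, Ada, Fay, Sam, Jae]
Visit Hana; enqueue Ben → queue [Pia, Ada, Fay, Sam, Jae, Ben]
Visit Pia → queue [Ada, Fay, Sam, Jae, Ben]
Visit Ada; enqueue Wes → queue [Fay, Sam, Jae, Ben, Wes]
Visit Fay; enqueue Yul → queue [Sam, Jae, Ben, Wes, Yul]
Visit Sam → queue [Jae, Ben, Wes, Yul]
Visit Jae → queue [Ben, Wes, Yul]
Visit Ben → queue [Wes, Yul]
Visit Wes → queue [Yul]
Visit Yul → queue []

Visit order: Omar, Cyd, Xiu, Dee, Gus, Rex, Lou, Tao, Ivy, Bo, Cal, Hana, Pia, Ada, Fay, Sam, Jae, Ben, Wes, Yul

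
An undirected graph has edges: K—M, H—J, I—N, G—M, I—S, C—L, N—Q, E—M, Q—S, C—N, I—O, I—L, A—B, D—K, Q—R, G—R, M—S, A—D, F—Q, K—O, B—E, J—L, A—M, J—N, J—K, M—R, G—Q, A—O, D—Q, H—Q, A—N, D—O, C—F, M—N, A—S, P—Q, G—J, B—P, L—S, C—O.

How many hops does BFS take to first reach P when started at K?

Level 0: K
Level 1: D, J, M, O
Level 2: A, C, E, G, H, I, L, N, Q, R, S
Level 3: B, F, P
P first appears at level 3.

3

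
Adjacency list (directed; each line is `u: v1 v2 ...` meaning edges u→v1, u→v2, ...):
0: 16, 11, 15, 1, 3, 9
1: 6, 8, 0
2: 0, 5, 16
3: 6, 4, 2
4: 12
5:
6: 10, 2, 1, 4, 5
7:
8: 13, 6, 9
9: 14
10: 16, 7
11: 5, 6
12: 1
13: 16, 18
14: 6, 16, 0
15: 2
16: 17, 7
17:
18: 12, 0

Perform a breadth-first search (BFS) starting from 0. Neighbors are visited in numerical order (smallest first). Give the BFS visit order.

0, 1, 3, 9, 11, 15, 16, 6, 8, 2, 4, 14, 5, 7, 17, 10, 13, 12, 18

Visit 0; enqueue 1, 3, 9, 11, 15, 16 → queue [1, 3, 9, 11, 15, 16]
Visit 1; enqueue 6, 8 → queue [3, 9, 11, 15, 16, 6, 8]
Visit 3; enqueue 2, 4 → queue [9, 11, 15, 16, 6, 8, 2, 4]
Visit 9; enqueue 14 → queue [11, 15, 16, 6, 8, 2, 4, 14]
Visit 11; enqueue 5 → queue [15, 16, 6, 8, 2, 4, 14, 5]
Visit 15 → queue [16, 6, 8, 2, 4, 14, 5]
Visit 16; enqueue 7, 17 → queue [6, 8, 2, 4, 14, 5, 7, 17]
Visit 6; enqueue 10 → queue [8, 2, 4, 14, 5, 7, 17, 10]
Visit 8; enqueue 13 → queue [2, 4, 14, 5, 7, 17, 10, 13]
Visit 2 → queue [4, 14, 5, 7, 17, 10, 13]
Visit 4; enqueue 12 → queue [14, 5, 7, 17, 10, 13, 12]
Visit 14 → queue [5, 7, 17, 10, 13, 12]
Visit 5 → queue [7, 17, 10, 13, 12]
Visit 7 → queue [17, 10, 13, 12]
Visit 17 → queue [10, 13, 12]
Visit 10 → queue [13, 12]
Visit 13; enqueue 18 → queue [12, 18]
Visit 12 → queue [18]
Visit 18 → queue []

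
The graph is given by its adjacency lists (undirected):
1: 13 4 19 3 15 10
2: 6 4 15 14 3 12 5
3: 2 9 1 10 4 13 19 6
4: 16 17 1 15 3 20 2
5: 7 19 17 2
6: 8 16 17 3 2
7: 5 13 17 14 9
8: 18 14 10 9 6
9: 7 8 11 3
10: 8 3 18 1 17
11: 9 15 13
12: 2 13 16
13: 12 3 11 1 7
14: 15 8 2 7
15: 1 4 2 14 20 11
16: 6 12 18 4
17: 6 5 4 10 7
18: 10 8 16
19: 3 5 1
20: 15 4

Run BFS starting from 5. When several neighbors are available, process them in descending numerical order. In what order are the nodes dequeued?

5 -> 19 -> 17 -> 7 -> 2 -> 3 -> 1 -> 10 -> 6 -> 4 -> 14 -> 13 -> 9 -> 15 -> 12 -> 18 -> 8 -> 16 -> 20 -> 11

Visit 5; enqueue 19, 17, 7, 2 → queue [19, 17, 7, 2]
Visit 19; enqueue 3, 1 → queue [17, 7, 2, 3, 1]
Visit 17; enqueue 10, 6, 4 → queue [7, 2, 3, 1, 10, 6, 4]
Visit 7; enqueue 14, 13, 9 → queue [2, 3, 1, 10, 6, 4, 14, 13, 9]
Visit 2; enqueue 15, 12 → queue [3, 1, 10, 6, 4, 14, 13, 9, 15, 12]
Visit 3 → queue [1, 10, 6, 4, 14, 13, 9, 15, 12]
Visit 1 → queue [10, 6, 4, 14, 13, 9, 15, 12]
Visit 10; enqueue 18, 8 → queue [6, 4, 14, 13, 9, 15, 12, 18, 8]
Visit 6; enqueue 16 → queue [4, 14, 13, 9, 15, 12, 18, 8, 16]
Visit 4; enqueue 20 → queue [14, 13, 9, 15, 12, 18, 8, 16, 20]
Visit 14 → queue [13, 9, 15, 12, 18, 8, 16, 20]
Visit 13; enqueue 11 → queue [9, 15, 12, 18, 8, 16, 20, 11]
Visit 9 → queue [15, 12, 18, 8, 16, 20, 11]
Visit 15 → queue [12, 18, 8, 16, 20, 11]
Visit 12 → queue [18, 8, 16, 20, 11]
Visit 18 → queue [8, 16, 20, 11]
Visit 8 → queue [16, 20, 11]
Visit 16 → queue [20, 11]
Visit 20 → queue [11]
Visit 11 → queue []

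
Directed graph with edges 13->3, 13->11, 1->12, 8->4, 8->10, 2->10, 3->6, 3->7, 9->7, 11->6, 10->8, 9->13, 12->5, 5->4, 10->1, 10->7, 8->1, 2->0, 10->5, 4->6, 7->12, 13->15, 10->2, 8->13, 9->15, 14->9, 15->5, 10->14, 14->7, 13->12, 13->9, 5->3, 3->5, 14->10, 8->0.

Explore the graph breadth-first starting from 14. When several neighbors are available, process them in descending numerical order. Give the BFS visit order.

14 10 9 7 8 5 2 1 15 13 12 4 0 3 11 6

Visit 14; enqueue 10, 9, 7 → queue [10, 9, 7]
Visit 10; enqueue 8, 5, 2, 1 → queue [9, 7, 8, 5, 2, 1]
Visit 9; enqueue 15, 13 → queue [7, 8, 5, 2, 1, 15, 13]
Visit 7; enqueue 12 → queue [8, 5, 2, 1, 15, 13, 12]
Visit 8; enqueue 4, 0 → queue [5, 2, 1, 15, 13, 12, 4, 0]
Visit 5; enqueue 3 → queue [2, 1, 15, 13, 12, 4, 0, 3]
Visit 2 → queue [1, 15, 13, 12, 4, 0, 3]
Visit 1 → queue [15, 13, 12, 4, 0, 3]
Visit 15 → queue [13, 12, 4, 0, 3]
Visit 13; enqueue 11 → queue [12, 4, 0, 3, 11]
Visit 12 → queue [4, 0, 3, 11]
Visit 4; enqueue 6 → queue [0, 3, 11, 6]
Visit 0 → queue [3, 11, 6]
Visit 3 → queue [11, 6]
Visit 11 → queue [6]
Visit 6 → queue []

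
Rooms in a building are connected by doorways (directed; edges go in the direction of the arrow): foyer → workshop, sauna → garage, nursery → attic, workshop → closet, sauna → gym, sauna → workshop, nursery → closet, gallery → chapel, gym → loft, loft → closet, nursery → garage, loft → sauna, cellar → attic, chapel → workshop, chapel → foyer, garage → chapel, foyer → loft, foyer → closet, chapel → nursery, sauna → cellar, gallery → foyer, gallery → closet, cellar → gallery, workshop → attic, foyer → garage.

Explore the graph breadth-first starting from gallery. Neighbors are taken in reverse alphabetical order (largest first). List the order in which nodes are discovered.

gallery foyer closet chapel workshop loft garage nursery attic sauna gym cellar

Visit gallery; enqueue foyer, closet, chapel → queue [foyer, closet, chapel]
Visit foyer; enqueue workshop, loft, garage → queue [closet, chapel, workshop, loft, garage]
Visit closet → queue [chapel, workshop, loft, garage]
Visit chapel; enqueue nursery → queue [workshop, loft, garage, nursery]
Visit workshop; enqueue attic → queue [loft, garage, nursery, attic]
Visit loft; enqueue sauna → queue [garage, nursery, attic, sauna]
Visit garage → queue [nursery, attic, sauna]
Visit nursery → queue [attic, sauna]
Visit attic → queue [sauna]
Visit sauna; enqueue gym, cellar → queue [gym, cellar]
Visit gym → queue [cellar]
Visit cellar → queue []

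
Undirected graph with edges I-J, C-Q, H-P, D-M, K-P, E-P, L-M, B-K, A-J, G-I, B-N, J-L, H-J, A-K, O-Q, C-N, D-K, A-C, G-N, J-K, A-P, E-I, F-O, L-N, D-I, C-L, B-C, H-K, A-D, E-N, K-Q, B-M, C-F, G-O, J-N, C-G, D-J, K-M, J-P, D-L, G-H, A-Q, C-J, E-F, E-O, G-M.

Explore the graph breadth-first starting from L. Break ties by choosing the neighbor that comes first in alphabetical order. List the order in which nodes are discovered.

Visit L; enqueue C, D, J, M, N → queue [C, D, J, M, N]
Visit C; enqueue A, B, F, G, Q → queue [D, J, M, N, A, B, F, G, Q]
Visit D; enqueue I, K → queue [J, M, N, A, B, F, G, Q, I, K]
Visit J; enqueue H, P → queue [M, N, A, B, F, G, Q, I, K, H, P]
Visit M → queue [N, A, B, F, G, Q, I, K, H, P]
Visit N; enqueue E → queue [A, B, F, G, Q, I, K, H, P, E]
Visit A → queue [B, F, G, Q, I, K, H, P, E]
Visit B → queue [F, G, Q, I, K, H, P, E]
Visit F; enqueue O → queue [G, Q, I, K, H, P, E, O]
Visit G → queue [Q, I, K, H, P, E, O]
Visit Q → queue [I, K, H, P, E, O]
Visit I → queue [K, H, P, E, O]
Visit K → queue [H, P, E, O]
Visit H → queue [P, E, O]
Visit P → queue [E, O]
Visit E → queue [O]
Visit O → queue []

L -> C -> D -> J -> M -> N -> A -> B -> F -> G -> Q -> I -> K -> H -> P -> E -> O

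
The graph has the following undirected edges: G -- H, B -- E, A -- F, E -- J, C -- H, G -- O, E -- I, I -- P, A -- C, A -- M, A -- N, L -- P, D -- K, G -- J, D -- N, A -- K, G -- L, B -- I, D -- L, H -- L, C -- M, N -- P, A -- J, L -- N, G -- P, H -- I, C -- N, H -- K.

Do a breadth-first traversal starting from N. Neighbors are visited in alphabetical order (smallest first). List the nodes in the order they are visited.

N → A → C → D → L → P → F → J → K → M → H → G → I → E → O → B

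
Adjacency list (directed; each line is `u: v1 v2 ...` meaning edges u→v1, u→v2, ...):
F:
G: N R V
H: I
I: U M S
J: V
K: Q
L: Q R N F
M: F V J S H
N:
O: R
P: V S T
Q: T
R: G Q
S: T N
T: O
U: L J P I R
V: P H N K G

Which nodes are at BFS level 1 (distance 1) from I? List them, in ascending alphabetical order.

M, S, U

Level 0: I
Level 1: M, S, U
Level 2: F, H, J, L, N, P, R, T, V
Level 3: G, K, O, Q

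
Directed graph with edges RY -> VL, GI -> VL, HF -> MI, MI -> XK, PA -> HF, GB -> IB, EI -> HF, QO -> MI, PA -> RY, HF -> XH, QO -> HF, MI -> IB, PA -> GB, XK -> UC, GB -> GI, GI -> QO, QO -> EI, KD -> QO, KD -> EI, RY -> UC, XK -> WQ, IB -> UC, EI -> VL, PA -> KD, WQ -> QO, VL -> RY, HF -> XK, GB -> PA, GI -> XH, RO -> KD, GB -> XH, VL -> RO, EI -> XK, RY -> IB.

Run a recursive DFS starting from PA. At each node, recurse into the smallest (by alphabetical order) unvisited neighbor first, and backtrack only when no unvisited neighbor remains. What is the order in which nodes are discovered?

Visit PA
PA → GB
GB → GI
GI → QO
QO → EI
EI → HF
HF → MI
MI → IB
IB → UC
MI → XK
XK → WQ
HF → XH
EI → VL
VL → RO
RO → KD
VL → RY

PA GB GI QO EI HF MI IB UC XK WQ XH VL RO KD RY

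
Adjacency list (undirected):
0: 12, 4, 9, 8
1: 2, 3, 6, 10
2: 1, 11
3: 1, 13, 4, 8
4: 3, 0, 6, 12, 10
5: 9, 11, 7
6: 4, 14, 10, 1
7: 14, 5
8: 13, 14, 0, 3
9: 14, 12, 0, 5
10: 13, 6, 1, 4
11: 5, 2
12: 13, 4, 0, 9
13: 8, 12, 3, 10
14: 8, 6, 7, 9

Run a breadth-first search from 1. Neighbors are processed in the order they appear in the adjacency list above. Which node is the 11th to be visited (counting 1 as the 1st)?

Visit 1; enqueue 2, 3, 6, 10 → queue [2, 3, 6, 10]
Visit 2; enqueue 11 → queue [3, 6, 10, 11]
Visit 3; enqueue 13, 4, 8 → queue [6, 10, 11, 13, 4, 8]
Visit 6; enqueue 14 → queue [10, 11, 13, 4, 8, 14]
Visit 10 → queue [11, 13, 4, 8, 14]
Visit 11; enqueue 5 → queue [13, 4, 8, 14, 5]
Visit 13; enqueue 12 → queue [4, 8, 14, 5, 12]
Visit 4; enqueue 0 → queue [8, 14, 5, 12, 0]
Visit 8 → queue [14, 5, 12, 0]
Visit 14; enqueue 7, 9 → queue [5, 12, 0, 7, 9]
Visit 5 → queue [12, 0, 7, 9]
Visit 12 → queue [0, 7, 9]
Visit 0 → queue [7, 9]
Visit 7 → queue [9]
Visit 9 → queue []

Visit order: 1, 2, 3, 6, 10, 11, 13, 4, 8, 14, 5, 12, 0, 7, 9

5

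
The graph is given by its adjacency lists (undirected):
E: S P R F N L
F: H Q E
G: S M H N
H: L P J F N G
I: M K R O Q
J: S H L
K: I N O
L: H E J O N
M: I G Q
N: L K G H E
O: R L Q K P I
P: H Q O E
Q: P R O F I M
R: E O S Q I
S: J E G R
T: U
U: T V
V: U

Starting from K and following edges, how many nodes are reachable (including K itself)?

15

BFS from K visits: K, I, N, O, M, Q, R, E, G, H, L, P, F, S, J
Reachable nodes: 15 of 18 total.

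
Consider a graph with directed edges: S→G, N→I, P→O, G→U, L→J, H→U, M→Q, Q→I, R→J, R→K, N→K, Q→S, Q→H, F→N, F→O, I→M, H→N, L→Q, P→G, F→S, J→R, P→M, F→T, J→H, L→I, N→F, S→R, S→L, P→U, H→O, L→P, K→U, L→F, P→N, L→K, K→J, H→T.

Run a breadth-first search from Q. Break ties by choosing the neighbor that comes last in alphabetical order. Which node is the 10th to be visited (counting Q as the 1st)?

T

Visit Q; enqueue S, I, H → queue [S, I, H]
Visit S; enqueue R, L, G → queue [I, H, R, L, G]
Visit I; enqueue M → queue [H, R, L, G, M]
Visit H; enqueue U, T, O, N → queue [R, L, G, M, U, T, O, N]
Visit R; enqueue K, J → queue [L, G, M, U, T, O, N, K, J]
Visit L; enqueue P, F → queue [G, M, U, T, O, N, K, J, P, F]
Visit G → queue [M, U, T, O, N, K, J, P, F]
Visit M → queue [U, T, O, N, K, J, P, F]
Visit U → queue [T, O, N, K, J, P, F]
Visit T → queue [O, N, K, J, P, F]
Visit O → queue [N, K, J, P, F]
Visit N → queue [K, J, P, F]
Visit K → queue [J, P, F]
Visit J → queue [P, F]
Visit P → queue [F]
Visit F → queue []

Visit order: Q, S, I, H, R, L, G, M, U, T, O, N, K, J, P, F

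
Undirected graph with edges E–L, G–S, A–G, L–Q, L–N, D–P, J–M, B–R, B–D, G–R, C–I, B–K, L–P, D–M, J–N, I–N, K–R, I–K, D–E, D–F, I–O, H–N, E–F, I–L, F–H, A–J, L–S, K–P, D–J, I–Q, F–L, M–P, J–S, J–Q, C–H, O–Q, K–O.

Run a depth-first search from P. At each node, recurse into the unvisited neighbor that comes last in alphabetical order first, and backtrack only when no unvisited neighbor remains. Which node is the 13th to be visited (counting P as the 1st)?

D

Visit P
P → M
M → J
J → S
S → L
L → Q
Q → O
O → K
K → R
R → G
G → A
R → B
B → D
D → F
F → H
H → N
N → I
I → C
F → E

Visit order: P, M, J, S, L, Q, O, K, R, G, A, B, D, F, H, N, I, C, E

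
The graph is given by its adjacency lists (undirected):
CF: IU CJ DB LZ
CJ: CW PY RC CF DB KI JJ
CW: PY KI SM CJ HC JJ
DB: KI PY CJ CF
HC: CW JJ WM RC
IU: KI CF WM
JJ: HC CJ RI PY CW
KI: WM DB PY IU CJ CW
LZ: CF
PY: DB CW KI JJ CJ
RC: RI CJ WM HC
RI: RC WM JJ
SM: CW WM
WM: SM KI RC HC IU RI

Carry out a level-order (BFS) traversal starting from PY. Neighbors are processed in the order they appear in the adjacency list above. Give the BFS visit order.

Visit PY; enqueue DB, CW, KI, JJ, CJ → queue [DB, CW, KI, JJ, CJ]
Visit DB; enqueue CF → queue [CW, KI, JJ, CJ, CF]
Visit CW; enqueue SM, HC → queue [KI, JJ, CJ, CF, SM, HC]
Visit KI; enqueue WM, IU → queue [JJ, CJ, CF, SM, HC, WM, IU]
Visit JJ; enqueue RI → queue [CJ, CF, SM, HC, WM, IU, RI]
Visit CJ; enqueue RC → queue [CF, SM, HC, WM, IU, RI, RC]
Visit CF; enqueue LZ → queue [SM, HC, WM, IU, RI, RC, LZ]
Visit SM → queue [HC, WM, IU, RI, RC, LZ]
Visit HC → queue [WM, IU, RI, RC, LZ]
Visit WM → queue [IU, RI, RC, LZ]
Visit IU → queue [RI, RC, LZ]
Visit RI → queue [RC, LZ]
Visit RC → queue [LZ]
Visit LZ → queue []

PY DB CW KI JJ CJ CF SM HC WM IU RI RC LZ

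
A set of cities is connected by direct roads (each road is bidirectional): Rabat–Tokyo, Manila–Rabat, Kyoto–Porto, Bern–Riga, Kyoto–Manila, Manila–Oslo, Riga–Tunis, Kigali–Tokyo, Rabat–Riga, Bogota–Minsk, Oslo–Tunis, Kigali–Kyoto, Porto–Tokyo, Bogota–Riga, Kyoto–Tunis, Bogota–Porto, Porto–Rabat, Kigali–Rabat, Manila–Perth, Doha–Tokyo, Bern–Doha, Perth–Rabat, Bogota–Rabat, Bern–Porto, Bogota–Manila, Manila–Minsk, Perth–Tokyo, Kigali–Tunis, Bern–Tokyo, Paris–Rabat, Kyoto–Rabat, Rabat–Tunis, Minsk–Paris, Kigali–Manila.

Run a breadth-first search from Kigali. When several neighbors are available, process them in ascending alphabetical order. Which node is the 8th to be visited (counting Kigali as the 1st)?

Visit Kigali; enqueue Kyoto, Manila, Rabat, Tokyo, Tunis → queue [Kyoto, Manila, Rabat, Tokyo, Tunis]
Visit Kyoto; enqueue Porto → queue [Manila, Rabat, Tokyo, Tunis, Porto]
Visit Manila; enqueue Bogota, Minsk, Oslo, Perth → queue [Rabat, Tokyo, Tunis, Porto, Bogota, Minsk, Oslo, Perth]
Visit Rabat; enqueue Paris, Riga → queue [Tokyo, Tunis, Porto, Bogota, Minsk, Oslo, Perth, Paris, Riga]
Visit Tokyo; enqueue Bern, Doha → queue [Tunis, Porto, Bogota, Minsk, Oslo, Perth, Paris, Riga, Bern, Doha]
Visit Tunis → queue [Porto, Bogota, Minsk, Oslo, Perth, Paris, Riga, Bern, Doha]
Visit Porto → queue [Bogota, Minsk, Oslo, Perth, Paris, Riga, Bern, Doha]
Visit Bogota → queue [Minsk, Oslo, Perth, Paris, Riga, Bern, Doha]
Visit Minsk → queue [Oslo, Perth, Paris, Riga, Bern, Doha]
Visit Oslo → queue [Perth, Paris, Riga, Bern, Doha]
Visit Perth → queue [Paris, Riga, Bern, Doha]
Visit Paris → queue [Riga, Bern, Doha]
Visit Riga → queue [Bern, Doha]
Visit Bern → queue [Doha]
Visit Doha → queue []

Visit order: Kigali, Kyoto, Manila, Rabat, Tokyo, Tunis, Porto, Bogota, Minsk, Oslo, Perth, Paris, Riga, Bern, Doha

Bogota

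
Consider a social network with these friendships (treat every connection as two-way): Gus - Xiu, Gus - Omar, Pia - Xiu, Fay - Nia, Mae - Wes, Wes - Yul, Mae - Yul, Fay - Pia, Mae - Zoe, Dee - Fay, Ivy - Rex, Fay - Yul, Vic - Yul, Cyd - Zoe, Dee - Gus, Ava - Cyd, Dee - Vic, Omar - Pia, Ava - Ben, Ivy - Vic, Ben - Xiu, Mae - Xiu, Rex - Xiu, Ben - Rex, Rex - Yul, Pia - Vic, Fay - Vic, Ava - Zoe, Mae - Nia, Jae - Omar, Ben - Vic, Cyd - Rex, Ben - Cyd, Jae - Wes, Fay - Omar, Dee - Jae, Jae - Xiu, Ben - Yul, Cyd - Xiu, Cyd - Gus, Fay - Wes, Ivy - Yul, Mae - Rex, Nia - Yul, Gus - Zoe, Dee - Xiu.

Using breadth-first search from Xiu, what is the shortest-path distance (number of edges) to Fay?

Level 0: Xiu
Level 1: Ben, Cyd, Dee, Gus, Jae, Mae, Pia, Rex
Level 2: Ava, Fay, Ivy, Nia, Omar, Vic, Wes, Yul, Zoe
Fay first appears at level 2.

2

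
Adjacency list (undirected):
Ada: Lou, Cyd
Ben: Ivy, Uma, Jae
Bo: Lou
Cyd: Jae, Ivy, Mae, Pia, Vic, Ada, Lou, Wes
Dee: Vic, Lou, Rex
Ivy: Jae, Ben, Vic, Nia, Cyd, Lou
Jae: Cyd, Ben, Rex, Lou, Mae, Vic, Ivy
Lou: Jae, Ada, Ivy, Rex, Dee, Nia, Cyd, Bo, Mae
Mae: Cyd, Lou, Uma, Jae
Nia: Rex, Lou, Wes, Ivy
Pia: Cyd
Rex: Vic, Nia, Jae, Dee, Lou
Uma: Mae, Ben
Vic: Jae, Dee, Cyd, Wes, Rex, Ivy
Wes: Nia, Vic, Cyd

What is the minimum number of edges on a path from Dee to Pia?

Level 0: Dee
Level 1: Lou, Rex, Vic
Level 2: Ada, Bo, Cyd, Ivy, Jae, Mae, Nia, Wes
Level 3: Ben, Pia, Uma
Pia first appears at level 3.

3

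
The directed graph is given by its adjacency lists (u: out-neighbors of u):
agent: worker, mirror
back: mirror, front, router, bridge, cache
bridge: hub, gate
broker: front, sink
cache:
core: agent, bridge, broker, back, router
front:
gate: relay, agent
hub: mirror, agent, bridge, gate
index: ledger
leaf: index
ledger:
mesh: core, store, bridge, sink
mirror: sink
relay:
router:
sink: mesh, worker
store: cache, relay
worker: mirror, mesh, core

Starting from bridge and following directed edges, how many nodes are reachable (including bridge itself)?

16

BFS from bridge visits: bridge, gate, hub, agent, relay, mirror, worker, sink, core, mesh, back, broker, router, store, cache, front
Reachable nodes: 16 of 19 total.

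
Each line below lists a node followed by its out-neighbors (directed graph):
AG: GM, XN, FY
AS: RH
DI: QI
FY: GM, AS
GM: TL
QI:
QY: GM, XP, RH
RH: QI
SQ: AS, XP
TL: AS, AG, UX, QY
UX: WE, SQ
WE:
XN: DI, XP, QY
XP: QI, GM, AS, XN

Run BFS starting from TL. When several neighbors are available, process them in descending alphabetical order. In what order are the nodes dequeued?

Visit TL; enqueue UX, QY, AS, AG → queue [UX, QY, AS, AG]
Visit UX; enqueue WE, SQ → queue [QY, AS, AG, WE, SQ]
Visit QY; enqueue XP, RH, GM → queue [AS, AG, WE, SQ, XP, RH, GM]
Visit AS → queue [AG, WE, SQ, XP, RH, GM]
Visit AG; enqueue XN, FY → queue [WE, SQ, XP, RH, GM, XN, FY]
Visit WE → queue [SQ, XP, RH, GM, XN, FY]
Visit SQ → queue [XP, RH, GM, XN, FY]
Visit XP; enqueue QI → queue [RH, GM, XN, FY, QI]
Visit RH → queue [GM, XN, FY, QI]
Visit GM → queue [XN, FY, QI]
Visit XN; enqueue DI → queue [FY, QI, DI]
Visit FY → queue [QI, DI]
Visit QI → queue [DI]
Visit DI → queue []

TL, UX, QY, AS, AG, WE, SQ, XP, RH, GM, XN, FY, QI, DI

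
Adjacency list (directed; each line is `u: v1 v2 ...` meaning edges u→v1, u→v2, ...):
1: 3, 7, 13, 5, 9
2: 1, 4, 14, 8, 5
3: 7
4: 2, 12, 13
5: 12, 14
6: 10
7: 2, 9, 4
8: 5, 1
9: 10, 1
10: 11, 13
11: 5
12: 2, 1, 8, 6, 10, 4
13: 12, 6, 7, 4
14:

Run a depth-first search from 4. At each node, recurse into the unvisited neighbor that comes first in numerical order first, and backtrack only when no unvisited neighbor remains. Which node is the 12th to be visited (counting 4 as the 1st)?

Visit 4
4 → 2
2 → 1
1 → 3
3 → 7
7 → 9
9 → 10
10 → 11
11 → 5
5 → 12
12 → 6
12 → 8
5 → 14
10 → 13

Visit order: 4, 2, 1, 3, 7, 9, 10, 11, 5, 12, 6, 8, 14, 13

8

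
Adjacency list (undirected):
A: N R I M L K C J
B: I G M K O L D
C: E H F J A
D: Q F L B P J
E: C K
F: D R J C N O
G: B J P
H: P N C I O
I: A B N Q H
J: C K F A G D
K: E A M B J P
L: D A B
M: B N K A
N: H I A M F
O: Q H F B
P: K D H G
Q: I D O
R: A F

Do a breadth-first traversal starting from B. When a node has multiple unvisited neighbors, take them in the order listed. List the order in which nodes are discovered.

Visit B; enqueue I, G, M, K, O, L, D → queue [I, G, M, K, O, L, D]
Visit I; enqueue A, N, Q, H → queue [G, M, K, O, L, D, A, N, Q, H]
Visit G; enqueue J, P → queue [M, K, O, L, D, A, N, Q, H, J, P]
Visit M → queue [K, O, L, D, A, N, Q, H, J, P]
Visit K; enqueue E → queue [O, L, D, A, N, Q, H, J, P, E]
Visit O; enqueue F → queue [L, D, A, N, Q, H, J, P, E, F]
Visit L → queue [D, A, N, Q, H, J, P, E, F]
Visit D → queue [A, N, Q, H, J, P, E, F]
Visit A; enqueue R, C → queue [N, Q, H, J, P, E, F, R, C]
Visit N → queue [Q, H, J, P, E, F, R, C]
Visit Q → queue [H, J, P, E, F, R, C]
Visit H → queue [J, P, E, F, R, C]
Visit J → queue [P, E, F, R, C]
Visit P → queue [E, F, R, C]
Visit E → queue [F, R, C]
Visit F → queue [R, C]
Visit R → queue [C]
Visit C → queue []

B, I, G, M, K, O, L, D, A, N, Q, H, J, P, E, F, R, C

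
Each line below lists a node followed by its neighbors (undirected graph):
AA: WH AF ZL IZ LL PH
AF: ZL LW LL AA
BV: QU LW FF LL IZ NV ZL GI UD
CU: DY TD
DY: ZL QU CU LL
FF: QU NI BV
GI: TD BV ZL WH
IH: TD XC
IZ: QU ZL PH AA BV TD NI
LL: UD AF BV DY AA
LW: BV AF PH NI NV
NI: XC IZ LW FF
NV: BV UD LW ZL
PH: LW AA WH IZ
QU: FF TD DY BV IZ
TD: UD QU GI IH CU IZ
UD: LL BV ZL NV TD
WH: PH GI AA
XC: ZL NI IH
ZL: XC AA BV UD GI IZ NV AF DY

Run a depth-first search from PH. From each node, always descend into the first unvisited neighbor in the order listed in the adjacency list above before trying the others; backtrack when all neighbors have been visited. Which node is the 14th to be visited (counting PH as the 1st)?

LL

Visit PH
PH → LW
LW → BV
BV → QU
QU → FF
FF → NI
NI → XC
XC → ZL
ZL → AA
AA → WH
WH → GI
GI → TD
TD → UD
UD → LL
LL → AF
LL → DY
DY → CU
UD → NV
TD → IH
TD → IZ

Visit order: PH, LW, BV, QU, FF, NI, XC, ZL, AA, WH, GI, TD, UD, LL, AF, DY, CU, NV, IH, IZ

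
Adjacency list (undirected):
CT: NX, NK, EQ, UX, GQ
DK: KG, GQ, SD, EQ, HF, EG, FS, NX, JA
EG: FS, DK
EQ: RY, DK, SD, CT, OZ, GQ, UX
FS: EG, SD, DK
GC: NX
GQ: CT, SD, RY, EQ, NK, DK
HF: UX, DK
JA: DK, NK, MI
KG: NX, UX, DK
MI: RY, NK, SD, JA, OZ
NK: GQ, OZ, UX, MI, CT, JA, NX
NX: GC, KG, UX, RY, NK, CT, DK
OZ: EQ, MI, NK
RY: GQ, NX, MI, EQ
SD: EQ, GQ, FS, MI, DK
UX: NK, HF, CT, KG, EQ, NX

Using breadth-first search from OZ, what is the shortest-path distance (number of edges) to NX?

Level 0: OZ
Level 1: EQ, MI, NK
Level 2: CT, DK, GQ, JA, NX, RY, SD, UX
Level 3: EG, FS, GC, HF, KG
NX first appears at level 2.

2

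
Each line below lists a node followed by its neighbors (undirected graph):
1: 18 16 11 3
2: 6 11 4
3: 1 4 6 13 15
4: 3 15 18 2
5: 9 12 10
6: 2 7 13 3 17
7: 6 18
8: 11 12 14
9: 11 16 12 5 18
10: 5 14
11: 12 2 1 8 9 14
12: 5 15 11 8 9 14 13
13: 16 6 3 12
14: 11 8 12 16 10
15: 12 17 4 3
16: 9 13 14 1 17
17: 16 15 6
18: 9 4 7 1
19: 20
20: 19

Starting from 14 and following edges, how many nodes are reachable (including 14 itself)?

BFS from 14 visits: 14, 11, 8, 12, 16, 10, 2, 1, 9, 5, 15, 13, 17, 6, 4, 18, 3, 7
Reachable nodes: 18 of 20 total.

18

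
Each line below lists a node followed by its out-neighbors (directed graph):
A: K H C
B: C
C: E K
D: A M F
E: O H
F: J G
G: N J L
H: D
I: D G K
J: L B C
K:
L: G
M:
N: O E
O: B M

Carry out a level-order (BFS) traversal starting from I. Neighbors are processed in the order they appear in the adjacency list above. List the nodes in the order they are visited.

Visit I; enqueue D, G, K → queue [D, G, K]
Visit D; enqueue A, M, F → queue [G, K, A, M, F]
Visit G; enqueue N, J, L → queue [K, A, M, F, N, J, L]
Visit K → queue [A, M, F, N, J, L]
Visit A; enqueue H, C → queue [M, F, N, J, L, H, C]
Visit M → queue [F, N, J, L, H, C]
Visit F → queue [N, J, L, H, C]
Visit N; enqueue O, E → queue [J, L, H, C, O, E]
Visit J; enqueue B → queue [L, H, C, O, E, B]
Visit L → queue [H, C, O, E, B]
Visit H → queue [C, O, E, B]
Visit C → queue [O, E, B]
Visit O → queue [E, B]
Visit E → queue [B]
Visit B → queue []

I D G K A M F N J L H C O E B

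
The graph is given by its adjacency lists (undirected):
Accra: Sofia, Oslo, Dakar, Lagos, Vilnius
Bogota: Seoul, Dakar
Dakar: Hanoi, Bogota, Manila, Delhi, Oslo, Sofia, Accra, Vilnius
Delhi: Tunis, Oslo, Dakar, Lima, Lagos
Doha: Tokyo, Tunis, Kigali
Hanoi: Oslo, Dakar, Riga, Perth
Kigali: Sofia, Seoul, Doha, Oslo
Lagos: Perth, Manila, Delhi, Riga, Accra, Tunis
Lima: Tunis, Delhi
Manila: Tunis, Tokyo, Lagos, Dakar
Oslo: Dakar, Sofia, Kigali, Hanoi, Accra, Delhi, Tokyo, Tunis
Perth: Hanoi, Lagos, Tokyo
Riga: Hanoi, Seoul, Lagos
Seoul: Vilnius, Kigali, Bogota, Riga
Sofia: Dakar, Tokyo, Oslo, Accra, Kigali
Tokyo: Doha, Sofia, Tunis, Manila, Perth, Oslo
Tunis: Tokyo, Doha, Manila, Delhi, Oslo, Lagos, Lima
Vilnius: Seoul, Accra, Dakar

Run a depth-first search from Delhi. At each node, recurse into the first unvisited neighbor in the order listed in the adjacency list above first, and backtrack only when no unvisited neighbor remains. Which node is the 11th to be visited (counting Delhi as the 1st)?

Lagos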